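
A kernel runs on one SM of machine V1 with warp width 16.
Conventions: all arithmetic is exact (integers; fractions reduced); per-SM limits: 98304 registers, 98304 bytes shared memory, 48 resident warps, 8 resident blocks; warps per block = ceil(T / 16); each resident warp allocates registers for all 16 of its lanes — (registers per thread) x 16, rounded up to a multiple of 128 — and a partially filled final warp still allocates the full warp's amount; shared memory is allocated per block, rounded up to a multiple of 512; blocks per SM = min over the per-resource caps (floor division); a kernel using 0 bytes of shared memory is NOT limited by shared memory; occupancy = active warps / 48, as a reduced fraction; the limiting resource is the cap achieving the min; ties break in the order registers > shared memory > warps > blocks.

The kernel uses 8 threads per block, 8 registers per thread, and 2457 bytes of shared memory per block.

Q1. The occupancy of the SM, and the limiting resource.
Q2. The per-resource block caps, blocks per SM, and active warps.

Answer: occupancy 1/6, limited by blocks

registers: 768 blocks
shared memory: 38 blocks
warps: 48 blocks
blocks: 8 blocks

Answer: 8 blocks, 8 active warps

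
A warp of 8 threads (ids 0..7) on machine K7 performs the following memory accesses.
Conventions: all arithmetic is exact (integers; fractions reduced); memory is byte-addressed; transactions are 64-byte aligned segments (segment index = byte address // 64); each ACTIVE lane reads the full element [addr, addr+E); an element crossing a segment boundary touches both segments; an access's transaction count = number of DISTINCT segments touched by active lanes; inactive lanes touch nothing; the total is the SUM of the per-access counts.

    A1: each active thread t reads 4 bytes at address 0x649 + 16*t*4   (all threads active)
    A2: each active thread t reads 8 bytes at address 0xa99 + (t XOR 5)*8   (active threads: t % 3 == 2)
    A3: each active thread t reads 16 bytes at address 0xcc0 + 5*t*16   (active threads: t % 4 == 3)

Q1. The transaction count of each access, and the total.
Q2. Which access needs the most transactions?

A1: 8 transactions
A2: 2 transactions
A3: 2 transactions

Answer: 8,2,2; total 12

Answer: A1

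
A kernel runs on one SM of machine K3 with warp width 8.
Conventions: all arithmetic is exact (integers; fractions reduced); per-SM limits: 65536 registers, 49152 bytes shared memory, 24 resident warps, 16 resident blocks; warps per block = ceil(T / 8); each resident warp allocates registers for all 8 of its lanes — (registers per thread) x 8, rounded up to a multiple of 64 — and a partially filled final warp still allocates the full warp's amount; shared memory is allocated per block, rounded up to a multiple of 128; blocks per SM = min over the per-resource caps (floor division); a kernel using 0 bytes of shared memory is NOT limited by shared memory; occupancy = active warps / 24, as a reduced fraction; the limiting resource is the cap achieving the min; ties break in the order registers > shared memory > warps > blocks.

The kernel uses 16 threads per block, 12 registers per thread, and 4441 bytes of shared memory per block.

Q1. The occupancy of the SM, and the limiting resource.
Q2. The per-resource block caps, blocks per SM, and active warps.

Answer: occupancy 5/6, limited by shared memory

registers: 256 blocks
shared memory: 10 blocks
warps: 12 blocks
blocks: 16 blocks

Answer: 10 blocks, 20 active warps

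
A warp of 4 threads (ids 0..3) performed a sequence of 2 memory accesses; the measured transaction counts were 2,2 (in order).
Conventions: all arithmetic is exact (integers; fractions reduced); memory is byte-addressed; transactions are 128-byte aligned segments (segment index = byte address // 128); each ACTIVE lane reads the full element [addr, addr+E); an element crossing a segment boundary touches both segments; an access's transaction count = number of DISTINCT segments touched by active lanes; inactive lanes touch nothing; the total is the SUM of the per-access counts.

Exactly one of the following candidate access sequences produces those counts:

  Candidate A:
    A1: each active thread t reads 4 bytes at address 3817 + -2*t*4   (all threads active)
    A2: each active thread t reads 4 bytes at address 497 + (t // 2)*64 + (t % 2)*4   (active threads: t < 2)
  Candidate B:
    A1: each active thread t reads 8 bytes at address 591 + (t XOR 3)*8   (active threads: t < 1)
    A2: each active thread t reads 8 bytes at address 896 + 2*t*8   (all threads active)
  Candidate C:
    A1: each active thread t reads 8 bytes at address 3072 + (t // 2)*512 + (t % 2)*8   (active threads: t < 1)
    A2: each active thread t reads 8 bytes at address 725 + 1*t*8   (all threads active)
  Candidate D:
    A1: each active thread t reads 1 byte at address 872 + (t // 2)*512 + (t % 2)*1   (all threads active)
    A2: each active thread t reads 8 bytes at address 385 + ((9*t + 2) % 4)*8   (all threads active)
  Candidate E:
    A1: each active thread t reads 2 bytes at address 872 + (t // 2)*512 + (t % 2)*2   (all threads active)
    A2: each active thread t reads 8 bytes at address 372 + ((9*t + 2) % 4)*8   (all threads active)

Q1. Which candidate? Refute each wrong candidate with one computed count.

A: A1 gives 1 transaction, not 2
B: A1 gives 1 transaction, not 2
C: A1 gives 1 transaction, not 2
D: A2 gives 1 transaction, not 2
E: all counts match (2,2)

Answer: E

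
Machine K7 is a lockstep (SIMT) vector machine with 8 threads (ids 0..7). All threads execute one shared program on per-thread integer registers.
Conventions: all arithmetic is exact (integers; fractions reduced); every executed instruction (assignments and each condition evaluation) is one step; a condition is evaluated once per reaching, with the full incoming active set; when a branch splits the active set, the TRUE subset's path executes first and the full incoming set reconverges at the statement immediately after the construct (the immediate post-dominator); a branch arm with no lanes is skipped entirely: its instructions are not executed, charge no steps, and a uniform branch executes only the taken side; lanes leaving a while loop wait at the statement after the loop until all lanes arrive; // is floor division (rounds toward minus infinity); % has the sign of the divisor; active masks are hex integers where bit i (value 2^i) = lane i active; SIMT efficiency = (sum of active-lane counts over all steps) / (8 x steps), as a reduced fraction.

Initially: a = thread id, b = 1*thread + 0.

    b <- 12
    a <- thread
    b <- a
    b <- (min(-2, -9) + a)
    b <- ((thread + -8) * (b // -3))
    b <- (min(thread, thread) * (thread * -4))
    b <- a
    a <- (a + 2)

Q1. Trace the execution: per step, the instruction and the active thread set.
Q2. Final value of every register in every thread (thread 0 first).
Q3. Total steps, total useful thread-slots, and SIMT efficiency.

step 0: b <- 12                      0xff
step 1: a <- thread                  0xff
step 2: b <- a                       0xff
step 3: b <- (min(-2, -9) + a)       0xff
step 4: b <- ((thread + -8) * (b // -3)) 0xff
step 5: b <- (min(thread, thread) * (thread * -4)) 0xff
step 6: b <- a                       0xff
step 7: a <- (a + 2)                 0xff

Answer: 8 steps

a: 2,3,4,5,6,7,8,9
b: 0,1,2,3,4,5,6,7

steps = 8; useful = 64; efficiency = 64/64 = 1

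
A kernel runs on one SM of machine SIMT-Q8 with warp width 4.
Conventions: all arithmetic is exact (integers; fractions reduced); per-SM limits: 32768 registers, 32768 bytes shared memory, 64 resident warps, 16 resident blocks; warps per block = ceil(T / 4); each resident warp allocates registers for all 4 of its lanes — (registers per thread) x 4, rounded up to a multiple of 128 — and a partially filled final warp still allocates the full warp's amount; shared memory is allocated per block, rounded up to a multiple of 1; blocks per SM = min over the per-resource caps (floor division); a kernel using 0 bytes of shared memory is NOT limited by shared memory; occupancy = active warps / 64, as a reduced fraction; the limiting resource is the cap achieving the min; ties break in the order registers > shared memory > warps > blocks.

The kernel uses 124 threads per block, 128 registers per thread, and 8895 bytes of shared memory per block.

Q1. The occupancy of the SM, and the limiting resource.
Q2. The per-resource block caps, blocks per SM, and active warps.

Answer: occupancy 31/32, limited by registers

registers: 2 blocks
shared memory: 3 blocks
warps: 2 blocks
blocks: 16 blocks

Answer: 2 blocks, 62 active warps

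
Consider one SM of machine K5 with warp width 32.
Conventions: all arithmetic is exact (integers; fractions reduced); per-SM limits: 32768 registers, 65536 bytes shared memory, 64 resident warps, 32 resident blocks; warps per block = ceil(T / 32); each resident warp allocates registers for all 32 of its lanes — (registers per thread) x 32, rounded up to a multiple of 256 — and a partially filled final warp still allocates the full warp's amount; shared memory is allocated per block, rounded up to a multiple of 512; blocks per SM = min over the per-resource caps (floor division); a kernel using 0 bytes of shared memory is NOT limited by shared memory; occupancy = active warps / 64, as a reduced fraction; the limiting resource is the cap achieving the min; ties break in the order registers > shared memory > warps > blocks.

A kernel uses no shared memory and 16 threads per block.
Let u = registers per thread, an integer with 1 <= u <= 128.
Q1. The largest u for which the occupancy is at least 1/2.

Answer: u = 32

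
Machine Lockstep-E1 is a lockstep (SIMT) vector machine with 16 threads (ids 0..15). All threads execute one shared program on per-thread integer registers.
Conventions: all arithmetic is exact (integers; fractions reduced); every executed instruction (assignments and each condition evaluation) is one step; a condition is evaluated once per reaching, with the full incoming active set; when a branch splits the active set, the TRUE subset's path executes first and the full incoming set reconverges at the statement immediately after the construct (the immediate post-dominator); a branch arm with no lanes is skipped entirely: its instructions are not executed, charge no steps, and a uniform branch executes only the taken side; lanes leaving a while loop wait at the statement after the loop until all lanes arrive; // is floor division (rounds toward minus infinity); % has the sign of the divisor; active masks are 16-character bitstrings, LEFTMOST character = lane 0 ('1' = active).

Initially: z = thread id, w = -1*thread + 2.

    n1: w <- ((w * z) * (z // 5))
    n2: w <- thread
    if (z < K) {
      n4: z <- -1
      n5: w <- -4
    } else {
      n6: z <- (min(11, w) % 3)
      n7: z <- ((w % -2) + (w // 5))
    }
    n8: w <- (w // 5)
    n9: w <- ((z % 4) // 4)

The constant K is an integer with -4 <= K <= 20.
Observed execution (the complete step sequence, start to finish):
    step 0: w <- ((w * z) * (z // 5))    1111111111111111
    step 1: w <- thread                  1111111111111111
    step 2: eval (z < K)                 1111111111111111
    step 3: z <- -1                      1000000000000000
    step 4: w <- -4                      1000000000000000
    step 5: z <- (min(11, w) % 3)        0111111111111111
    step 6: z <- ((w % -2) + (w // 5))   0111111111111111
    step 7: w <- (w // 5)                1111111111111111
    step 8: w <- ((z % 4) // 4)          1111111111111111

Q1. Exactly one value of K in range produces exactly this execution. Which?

Answer: K = 1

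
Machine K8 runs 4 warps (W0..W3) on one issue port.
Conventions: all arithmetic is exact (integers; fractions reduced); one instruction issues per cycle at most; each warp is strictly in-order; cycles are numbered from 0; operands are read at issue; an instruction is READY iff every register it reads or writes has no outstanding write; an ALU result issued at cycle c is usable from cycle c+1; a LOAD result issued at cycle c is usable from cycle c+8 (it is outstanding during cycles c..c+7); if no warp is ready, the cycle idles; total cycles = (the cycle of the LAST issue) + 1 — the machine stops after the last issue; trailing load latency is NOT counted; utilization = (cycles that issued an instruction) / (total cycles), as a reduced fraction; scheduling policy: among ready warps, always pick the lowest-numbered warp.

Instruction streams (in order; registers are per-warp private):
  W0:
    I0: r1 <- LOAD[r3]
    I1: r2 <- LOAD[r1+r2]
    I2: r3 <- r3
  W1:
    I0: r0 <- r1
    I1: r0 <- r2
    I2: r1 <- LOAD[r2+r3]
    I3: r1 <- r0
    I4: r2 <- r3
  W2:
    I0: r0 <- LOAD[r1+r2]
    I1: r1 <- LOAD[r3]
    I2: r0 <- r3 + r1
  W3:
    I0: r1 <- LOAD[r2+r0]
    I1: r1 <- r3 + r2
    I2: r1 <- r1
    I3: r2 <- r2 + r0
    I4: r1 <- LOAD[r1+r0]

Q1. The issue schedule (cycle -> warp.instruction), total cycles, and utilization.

cycle 0: W0.I0
cycle 1: W1.I0
cycle 2: W1.I1
cycle 3: W1.I2
cycle 4: W2.I0
cycle 5: W2.I1
cycle 6: W3.I0
cycle 7: idle
cycle 8: W0.I1
cycle 9: W0.I2
cycle 10: idle
cycle 11: W1.I3
cycle 12: W1.I4
cycle 13: W2.I2
cycle 14: W3.I1
cycle 15: W3.I2
cycle 16: W3.I3
cycle 17: W3.I4

Answer: 18 cycles, utilization 8/9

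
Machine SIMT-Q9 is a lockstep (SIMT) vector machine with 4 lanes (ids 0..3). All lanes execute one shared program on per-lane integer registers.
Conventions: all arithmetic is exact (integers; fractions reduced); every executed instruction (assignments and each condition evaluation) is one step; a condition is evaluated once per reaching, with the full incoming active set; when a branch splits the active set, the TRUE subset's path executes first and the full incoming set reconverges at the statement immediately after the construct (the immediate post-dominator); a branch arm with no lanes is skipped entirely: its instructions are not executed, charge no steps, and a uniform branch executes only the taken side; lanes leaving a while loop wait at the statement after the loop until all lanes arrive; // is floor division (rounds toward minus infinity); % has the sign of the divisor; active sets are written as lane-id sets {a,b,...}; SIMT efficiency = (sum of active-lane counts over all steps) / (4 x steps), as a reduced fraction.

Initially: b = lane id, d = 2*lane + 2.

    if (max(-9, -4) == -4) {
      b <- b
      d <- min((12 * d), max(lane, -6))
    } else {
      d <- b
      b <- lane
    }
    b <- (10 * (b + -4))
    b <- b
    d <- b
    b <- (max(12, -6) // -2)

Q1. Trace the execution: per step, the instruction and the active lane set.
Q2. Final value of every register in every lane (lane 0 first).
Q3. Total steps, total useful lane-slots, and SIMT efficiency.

step 0: eval (max(-9, -4) == -4)     {0,1,2,3}
step 1: b <- b                       {0,1,2,3}
step 2: d <- min((12 * d), max(lane, -6)) {0,1,2,3}
step 3: b <- (10 * (b + -4))         {0,1,2,3}
step 4: b <- b                       {0,1,2,3}
step 5: d <- b                       {0,1,2,3}
step 6: b <- (max(12, -6) // -2)     {0,1,2,3}

Answer: 7 steps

b: -6,-6,-6,-6
d: -40,-30,-20,-10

steps = 7; useful = 28; efficiency = 28/28 = 1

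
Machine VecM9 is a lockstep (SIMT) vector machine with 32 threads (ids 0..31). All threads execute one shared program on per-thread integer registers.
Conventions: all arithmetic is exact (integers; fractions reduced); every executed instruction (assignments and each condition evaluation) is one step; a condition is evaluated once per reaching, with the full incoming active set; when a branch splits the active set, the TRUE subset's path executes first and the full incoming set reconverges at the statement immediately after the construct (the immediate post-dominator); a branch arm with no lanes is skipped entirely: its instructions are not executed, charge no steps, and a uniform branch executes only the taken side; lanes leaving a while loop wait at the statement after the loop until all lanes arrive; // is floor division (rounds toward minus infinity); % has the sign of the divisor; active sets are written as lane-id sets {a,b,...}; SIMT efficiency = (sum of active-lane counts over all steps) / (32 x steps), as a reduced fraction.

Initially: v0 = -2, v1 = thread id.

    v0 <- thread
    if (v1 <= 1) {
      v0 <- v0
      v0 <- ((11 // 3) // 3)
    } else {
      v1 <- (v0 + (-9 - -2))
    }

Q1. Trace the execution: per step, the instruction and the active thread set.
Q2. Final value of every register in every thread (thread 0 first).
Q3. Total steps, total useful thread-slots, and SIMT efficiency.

step 0: v0 <- thread                 {0,1,2,3,4,5,6,7,8,9,10,11,12,13,14,15,16,17,18,19,20,21,22,23,24,25,26,27,28,29,30,31}
step 1: eval (v1 <= 1)               {0,1,2,3,4,5,6,7,8,9,10,11,12,13,14,15,16,17,18,19,20,21,22,23,24,25,26,27,28,29,30,31}
step 2: v0 <- v0                     {0,1}
step 3: v0 <- ((11 // 3) // 3)       {0,1}
step 4: v1 <- (v0 + (-9 - -2))       {2,3,4,5,6,7,8,9,10,11,12,13,14,15,16,17,18,19,20,21,22,23,24,25,26,27,28,29,30,31}

Answer: 5 steps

v0: 1,1,2,3,4,5,6,7,8,9,10,11,12,13,14,15,16,17,18,19,20,21,22,23,24,25,26,27,28,29,30,31
v1: 0,1,-5,-4,-3,-2,-1,0,1,2,3,4,5,6,7,8,9,10,11,12,13,14,15,16,17,18,19,20,21,22,23,24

steps = 5; useful = 98; efficiency = 98/160 = 49/80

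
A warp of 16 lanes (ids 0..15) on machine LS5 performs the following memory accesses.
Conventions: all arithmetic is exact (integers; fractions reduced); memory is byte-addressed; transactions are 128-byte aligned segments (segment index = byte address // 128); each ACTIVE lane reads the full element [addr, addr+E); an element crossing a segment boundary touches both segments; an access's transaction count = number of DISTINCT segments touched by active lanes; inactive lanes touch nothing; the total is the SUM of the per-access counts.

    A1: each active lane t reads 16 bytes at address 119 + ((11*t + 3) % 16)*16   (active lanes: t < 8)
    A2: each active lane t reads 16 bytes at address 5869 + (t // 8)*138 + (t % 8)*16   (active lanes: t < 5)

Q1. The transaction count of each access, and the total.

A1: 3 transactions
A2: 2 transactions

Answer: 3,2; total 5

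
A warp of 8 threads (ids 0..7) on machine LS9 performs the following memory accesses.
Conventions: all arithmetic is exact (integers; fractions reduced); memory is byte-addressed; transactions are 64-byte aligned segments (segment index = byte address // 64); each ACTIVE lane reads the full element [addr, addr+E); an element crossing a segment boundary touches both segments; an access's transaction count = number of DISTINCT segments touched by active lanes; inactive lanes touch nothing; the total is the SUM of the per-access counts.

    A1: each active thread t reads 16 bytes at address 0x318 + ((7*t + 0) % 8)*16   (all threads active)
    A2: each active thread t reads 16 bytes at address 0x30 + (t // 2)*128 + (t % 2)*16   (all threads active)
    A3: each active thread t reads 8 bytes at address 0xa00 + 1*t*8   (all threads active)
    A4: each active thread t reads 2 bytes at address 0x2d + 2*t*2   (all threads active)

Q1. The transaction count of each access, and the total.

A1: 3 transactions
A2: 8 transactions
A3: 1 transaction
A4: 2 transactions

Answer: 3,8,1,2; total 14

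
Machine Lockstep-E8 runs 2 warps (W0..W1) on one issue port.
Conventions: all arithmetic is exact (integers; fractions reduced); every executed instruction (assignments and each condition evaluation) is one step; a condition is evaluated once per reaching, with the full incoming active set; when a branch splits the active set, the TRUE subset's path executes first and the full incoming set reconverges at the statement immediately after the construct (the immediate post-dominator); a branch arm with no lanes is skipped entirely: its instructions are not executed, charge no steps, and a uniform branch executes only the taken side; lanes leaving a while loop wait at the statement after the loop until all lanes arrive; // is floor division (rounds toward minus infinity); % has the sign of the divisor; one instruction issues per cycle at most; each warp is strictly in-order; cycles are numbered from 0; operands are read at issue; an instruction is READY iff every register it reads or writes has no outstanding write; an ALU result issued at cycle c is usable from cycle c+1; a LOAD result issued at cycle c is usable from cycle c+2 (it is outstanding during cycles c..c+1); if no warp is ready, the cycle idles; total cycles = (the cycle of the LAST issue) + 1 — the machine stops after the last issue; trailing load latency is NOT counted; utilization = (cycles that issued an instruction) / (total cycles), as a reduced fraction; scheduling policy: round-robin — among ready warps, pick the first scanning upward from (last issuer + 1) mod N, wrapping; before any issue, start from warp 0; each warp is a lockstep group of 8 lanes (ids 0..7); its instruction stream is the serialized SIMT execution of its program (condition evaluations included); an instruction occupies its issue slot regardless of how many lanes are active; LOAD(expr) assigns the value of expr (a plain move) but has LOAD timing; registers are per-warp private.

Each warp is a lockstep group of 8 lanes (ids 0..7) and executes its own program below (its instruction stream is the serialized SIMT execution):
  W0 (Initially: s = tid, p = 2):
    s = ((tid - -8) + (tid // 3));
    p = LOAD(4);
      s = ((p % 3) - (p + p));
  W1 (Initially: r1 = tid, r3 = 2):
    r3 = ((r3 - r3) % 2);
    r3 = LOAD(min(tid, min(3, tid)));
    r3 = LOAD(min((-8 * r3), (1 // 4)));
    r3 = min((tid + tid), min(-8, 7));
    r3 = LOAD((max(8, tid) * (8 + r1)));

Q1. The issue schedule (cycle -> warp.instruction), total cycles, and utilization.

cycle 0: W0.I0
cycle 1: W1.I0
cycle 2: W0.I1
cycle 3: W1.I1
cycle 4: W0.I2
cycle 5: W1.I2
cycle 6: idle
cycle 7: W1.I3
cycle 8: W1.I4

Answer: 9 cycles, utilization 8/9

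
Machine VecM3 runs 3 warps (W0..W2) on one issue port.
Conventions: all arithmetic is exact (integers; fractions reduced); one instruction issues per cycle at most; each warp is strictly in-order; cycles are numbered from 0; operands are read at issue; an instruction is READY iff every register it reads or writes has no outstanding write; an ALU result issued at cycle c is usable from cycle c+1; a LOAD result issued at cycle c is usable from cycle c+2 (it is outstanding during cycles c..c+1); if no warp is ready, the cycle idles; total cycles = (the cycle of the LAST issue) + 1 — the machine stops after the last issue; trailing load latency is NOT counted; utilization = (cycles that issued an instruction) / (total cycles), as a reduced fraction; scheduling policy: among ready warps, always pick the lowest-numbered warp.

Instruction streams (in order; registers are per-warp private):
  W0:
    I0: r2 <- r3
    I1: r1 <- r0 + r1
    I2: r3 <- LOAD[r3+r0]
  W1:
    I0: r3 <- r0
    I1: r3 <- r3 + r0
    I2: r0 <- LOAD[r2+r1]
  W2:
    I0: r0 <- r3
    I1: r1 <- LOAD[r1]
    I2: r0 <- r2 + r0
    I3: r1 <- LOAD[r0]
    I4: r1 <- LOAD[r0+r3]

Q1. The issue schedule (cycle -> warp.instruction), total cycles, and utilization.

cycle 0: W0.I0
cycle 1: W0.I1
cycle 2: W0.I2
cycle 3: W1.I0
cycle 4: W1.I1
cycle 5: W1.I2
cycle 6: W2.I0
cycle 7: W2.I1
cycle 8: W2.I2
cycle 9: W2.I3
cycle 10: idle
cycle 11: W2.I4

Answer: 12 cycles, utilization 11/12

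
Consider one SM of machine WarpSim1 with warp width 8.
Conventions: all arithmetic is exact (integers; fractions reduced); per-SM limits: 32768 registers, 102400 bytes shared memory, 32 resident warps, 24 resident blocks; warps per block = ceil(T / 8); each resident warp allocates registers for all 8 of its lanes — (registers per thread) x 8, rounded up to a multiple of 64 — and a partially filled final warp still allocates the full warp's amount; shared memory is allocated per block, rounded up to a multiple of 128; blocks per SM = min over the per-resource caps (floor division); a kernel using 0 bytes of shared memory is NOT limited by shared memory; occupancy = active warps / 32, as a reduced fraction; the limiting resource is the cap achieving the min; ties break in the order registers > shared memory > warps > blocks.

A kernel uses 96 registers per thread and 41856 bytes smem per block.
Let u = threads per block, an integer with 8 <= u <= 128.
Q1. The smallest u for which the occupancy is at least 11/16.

Answer: u = 81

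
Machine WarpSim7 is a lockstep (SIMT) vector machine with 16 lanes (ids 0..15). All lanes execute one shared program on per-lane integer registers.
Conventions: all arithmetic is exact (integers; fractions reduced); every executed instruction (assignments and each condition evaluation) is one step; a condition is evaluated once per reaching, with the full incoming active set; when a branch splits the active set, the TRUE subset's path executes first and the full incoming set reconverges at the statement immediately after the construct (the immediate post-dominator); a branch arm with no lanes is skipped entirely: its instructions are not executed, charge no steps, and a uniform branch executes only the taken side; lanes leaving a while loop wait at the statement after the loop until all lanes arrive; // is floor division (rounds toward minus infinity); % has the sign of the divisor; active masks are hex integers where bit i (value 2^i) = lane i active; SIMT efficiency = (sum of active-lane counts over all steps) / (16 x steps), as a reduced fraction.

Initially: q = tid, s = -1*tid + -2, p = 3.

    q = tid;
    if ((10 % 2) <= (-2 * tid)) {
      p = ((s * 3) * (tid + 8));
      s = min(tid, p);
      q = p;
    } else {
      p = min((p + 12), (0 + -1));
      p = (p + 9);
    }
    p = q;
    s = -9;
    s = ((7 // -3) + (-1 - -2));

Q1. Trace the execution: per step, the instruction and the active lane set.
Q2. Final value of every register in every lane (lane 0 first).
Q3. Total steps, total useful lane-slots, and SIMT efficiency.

step 0: q <- tid                     0xffff
step 1: eval ((10 % 2) <= (-2 * tid)) 0xffff
step 2: p <- ((s * 3) * (tid + 8))   0x0001
step 3: s <- min(tid, p)             0x0001
step 4: q <- p                       0x0001
step 5: p <- min((p + 12), (0 + -1)) 0xfffe
step 6: p <- (p + 9)                 0xfffe
step 7: p <- q                       0xffff
step 8: s <- -9                      0xffff
step 9: s <- ((7 // -3) + (-1 - -2)) 0xffff

Answer: 10 steps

q: -48,1,2,3,4,5,6,7,8,9,10,11,12,13,14,15
s: -2,-2,-2,-2,-2,-2,-2,-2,-2,-2,-2,-2,-2,-2,-2,-2
p: -48,1,2,3,4,5,6,7,8,9,10,11,12,13,14,15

steps = 10; useful = 113; efficiency = 113/160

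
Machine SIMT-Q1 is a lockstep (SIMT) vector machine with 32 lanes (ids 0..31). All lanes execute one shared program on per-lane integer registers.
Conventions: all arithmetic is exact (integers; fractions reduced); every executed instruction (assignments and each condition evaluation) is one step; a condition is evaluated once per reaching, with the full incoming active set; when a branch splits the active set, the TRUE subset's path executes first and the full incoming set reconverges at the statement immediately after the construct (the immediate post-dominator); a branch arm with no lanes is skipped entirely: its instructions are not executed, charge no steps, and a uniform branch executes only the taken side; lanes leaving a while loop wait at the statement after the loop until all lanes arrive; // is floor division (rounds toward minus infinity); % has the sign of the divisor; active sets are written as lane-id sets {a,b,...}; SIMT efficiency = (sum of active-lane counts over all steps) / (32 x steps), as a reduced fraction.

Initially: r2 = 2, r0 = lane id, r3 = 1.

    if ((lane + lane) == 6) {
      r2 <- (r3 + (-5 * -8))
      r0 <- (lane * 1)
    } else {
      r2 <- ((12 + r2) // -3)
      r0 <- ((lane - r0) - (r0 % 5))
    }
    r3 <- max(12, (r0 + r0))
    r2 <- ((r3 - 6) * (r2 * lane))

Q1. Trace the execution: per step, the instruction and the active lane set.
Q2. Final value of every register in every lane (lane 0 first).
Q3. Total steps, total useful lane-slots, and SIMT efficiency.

step 0: eval ((lane + lane) == 6)    {0,1,2,3,4,5,6,7,8,9,10,11,12,13,14,15,16,17,18,19,20,21,22,23,24,25,26,27,28,29,30,31}
step 1: r2 <- (r3 + (-5 * -8))       {3}
step 2: r0 <- (lane * 1)             {3}
step 3: r2 <- ((12 + r2) // -3)      {0,1,2,4,5,6,7,8,9,10,11,12,13,14,15,16,17,18,19,20,21,22,23,24,25,26,27,28,29,30,31}
step 4: r0 <- ((lane - r0) - (r0 % 5)) {0,1,2,4,5,6,7,8,9,10,11,12,13,14,15,16,17,18,19,20,21,22,23,24,25,26,27,28,29,30,31}
step 5: r3 <- max(12, (r0 + r0))     {0,1,2,3,4,5,6,7,8,9,10,11,12,13,14,15,16,17,18,19,20,21,22,23,24,25,26,27,28,29,30,31}
step 6: r2 <- ((r3 - 6) * (r2 * lane)) {0,1,2,3,4,5,6,7,8,9,10,11,12,13,14,15,16,17,18,19,20,21,22,23,24,25,26,27,28,29,30,31}

Answer: 7 steps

r2: 0,-30,-60,738,-120,-150,-180,-210,-240,-270,-300,-330,-360,-390,-420,-450,-480,-510,-540,-570,-600,-630,-660,-690,-720,-750,-780,-810,-840,-870,-900,-930
r0: 0,-1,-2,3,-4,0,-1,-2,-3,-4,0,-1,-2,-3,-4,0,-1,-2,-3,-4,0,-1,-2,-3,-4,0,-1,-2,-3,-4,0,-1
r3: 12,12,12,12,12,12,12,12,12,12,12,12,12,12,12,12,12,12,12,12,12,12,12,12,12,12,12,12,12,12,12,12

steps = 7; useful = 160; efficiency = 160/224 = 5/7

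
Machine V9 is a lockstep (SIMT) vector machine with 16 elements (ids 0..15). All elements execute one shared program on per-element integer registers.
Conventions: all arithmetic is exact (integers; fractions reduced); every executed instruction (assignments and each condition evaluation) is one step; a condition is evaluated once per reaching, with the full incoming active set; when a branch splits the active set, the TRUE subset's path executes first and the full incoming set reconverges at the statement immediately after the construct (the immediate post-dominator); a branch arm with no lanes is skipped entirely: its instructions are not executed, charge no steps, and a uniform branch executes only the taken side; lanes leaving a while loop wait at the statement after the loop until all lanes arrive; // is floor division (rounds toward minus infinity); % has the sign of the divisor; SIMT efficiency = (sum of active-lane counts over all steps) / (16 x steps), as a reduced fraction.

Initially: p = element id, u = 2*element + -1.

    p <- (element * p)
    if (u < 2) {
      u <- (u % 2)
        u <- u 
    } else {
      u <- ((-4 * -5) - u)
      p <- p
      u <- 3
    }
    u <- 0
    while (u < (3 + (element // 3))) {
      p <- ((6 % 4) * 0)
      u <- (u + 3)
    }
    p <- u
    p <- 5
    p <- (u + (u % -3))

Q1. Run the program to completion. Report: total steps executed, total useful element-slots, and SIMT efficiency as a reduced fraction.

Answer: 21 steps, 257 useful, 257/336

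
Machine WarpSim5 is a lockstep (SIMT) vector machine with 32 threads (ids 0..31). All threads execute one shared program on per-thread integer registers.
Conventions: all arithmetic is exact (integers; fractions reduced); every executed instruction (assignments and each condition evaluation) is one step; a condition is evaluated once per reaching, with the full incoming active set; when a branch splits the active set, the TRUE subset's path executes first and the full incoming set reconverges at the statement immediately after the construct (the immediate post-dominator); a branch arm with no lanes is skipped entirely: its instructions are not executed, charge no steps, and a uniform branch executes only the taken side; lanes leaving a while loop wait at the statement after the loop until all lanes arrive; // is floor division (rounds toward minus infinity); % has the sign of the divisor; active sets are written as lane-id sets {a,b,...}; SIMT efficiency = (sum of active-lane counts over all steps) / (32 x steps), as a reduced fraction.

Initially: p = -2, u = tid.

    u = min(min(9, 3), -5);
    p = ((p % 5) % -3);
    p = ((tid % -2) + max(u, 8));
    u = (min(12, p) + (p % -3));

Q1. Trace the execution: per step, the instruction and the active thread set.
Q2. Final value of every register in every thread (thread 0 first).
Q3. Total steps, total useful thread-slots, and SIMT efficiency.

step 0: u <- min(min(9, 3), -5)      {0,1,2,3,4,5,6,7,8,9,10,11,12,13,14,15,16,17,18,19,20,21,22,23,24,25,26,27,28,29,30,31}
step 1: p <- ((p % 5) % -3)          {0,1,2,3,4,5,6,7,8,9,10,11,12,13,14,15,16,17,18,19,20,21,22,23,24,25,26,27,28,29,30,31}
step 2: p <- ((tid % -2) + max(u, 8)) {0,1,2,3,4,5,6,7,8,9,10,11,12,13,14,15,16,17,18,19,20,21,22,23,24,25,26,27,28,29,30,31}
step 3: u <- (min(12, p) + (p % -3)) {0,1,2,3,4,5,6,7,8,9,10,11,12,13,14,15,16,17,18,19,20,21,22,23,24,25,26,27,28,29,30,31}

Answer: 4 steps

p: 8,7,8,7,8,7,8,7,8,7,8,7,8,7,8,7,8,7,8,7,8,7,8,7,8,7,8,7,8,7,8,7
u: 7,5,7,5,7,5,7,5,7,5,7,5,7,5,7,5,7,5,7,5,7,5,7,5,7,5,7,5,7,5,7,5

steps = 4; useful = 128; efficiency = 128/128 = 1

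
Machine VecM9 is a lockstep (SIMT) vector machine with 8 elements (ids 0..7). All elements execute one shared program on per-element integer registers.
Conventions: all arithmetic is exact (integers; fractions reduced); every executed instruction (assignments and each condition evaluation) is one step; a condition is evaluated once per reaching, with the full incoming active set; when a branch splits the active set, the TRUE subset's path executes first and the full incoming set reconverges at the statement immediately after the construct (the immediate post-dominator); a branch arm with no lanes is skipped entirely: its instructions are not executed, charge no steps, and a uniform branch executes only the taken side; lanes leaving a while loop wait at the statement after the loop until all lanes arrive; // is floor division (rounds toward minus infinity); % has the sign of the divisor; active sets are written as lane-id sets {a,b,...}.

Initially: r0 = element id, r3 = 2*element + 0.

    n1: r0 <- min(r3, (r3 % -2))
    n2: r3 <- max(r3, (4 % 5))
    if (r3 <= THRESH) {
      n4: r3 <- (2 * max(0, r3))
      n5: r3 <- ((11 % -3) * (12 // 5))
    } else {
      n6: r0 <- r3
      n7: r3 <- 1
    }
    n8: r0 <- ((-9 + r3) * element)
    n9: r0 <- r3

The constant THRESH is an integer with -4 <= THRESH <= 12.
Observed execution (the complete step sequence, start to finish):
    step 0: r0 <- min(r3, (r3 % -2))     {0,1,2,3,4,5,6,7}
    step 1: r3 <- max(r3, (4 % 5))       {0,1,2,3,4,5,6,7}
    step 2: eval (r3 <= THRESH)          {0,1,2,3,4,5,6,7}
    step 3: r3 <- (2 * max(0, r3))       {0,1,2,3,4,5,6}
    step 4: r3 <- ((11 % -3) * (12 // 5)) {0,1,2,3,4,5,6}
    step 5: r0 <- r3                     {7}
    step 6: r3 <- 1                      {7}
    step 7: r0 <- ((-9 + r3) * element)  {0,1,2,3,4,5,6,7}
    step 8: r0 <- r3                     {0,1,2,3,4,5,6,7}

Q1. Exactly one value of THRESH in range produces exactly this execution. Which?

Answer: THRESH = 12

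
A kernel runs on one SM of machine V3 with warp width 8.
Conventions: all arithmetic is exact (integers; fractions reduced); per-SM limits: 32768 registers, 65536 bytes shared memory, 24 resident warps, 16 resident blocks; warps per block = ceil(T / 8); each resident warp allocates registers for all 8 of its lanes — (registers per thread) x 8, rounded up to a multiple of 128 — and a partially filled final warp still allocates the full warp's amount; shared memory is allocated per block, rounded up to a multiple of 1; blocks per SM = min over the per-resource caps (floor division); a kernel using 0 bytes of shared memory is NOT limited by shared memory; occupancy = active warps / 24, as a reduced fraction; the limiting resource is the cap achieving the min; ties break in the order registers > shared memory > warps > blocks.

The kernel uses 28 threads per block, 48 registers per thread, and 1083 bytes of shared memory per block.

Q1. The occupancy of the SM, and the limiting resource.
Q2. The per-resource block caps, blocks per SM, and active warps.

Answer: occupancy 1, limited by warps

registers: 21 blocks
shared memory: 60 blocks
warps: 6 blocks
blocks: 16 blocks

Answer: 6 blocks, 24 active warps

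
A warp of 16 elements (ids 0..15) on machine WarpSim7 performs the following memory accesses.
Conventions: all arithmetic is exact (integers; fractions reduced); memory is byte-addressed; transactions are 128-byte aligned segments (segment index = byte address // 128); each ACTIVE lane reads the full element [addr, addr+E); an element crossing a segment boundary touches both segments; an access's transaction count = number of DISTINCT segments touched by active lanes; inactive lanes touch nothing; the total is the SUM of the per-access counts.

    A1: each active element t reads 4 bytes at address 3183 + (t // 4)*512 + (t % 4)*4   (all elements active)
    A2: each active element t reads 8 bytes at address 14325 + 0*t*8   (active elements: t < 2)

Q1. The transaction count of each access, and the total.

A1: 4 transactions
A2: 1 transaction

Answer: 4,1; total 5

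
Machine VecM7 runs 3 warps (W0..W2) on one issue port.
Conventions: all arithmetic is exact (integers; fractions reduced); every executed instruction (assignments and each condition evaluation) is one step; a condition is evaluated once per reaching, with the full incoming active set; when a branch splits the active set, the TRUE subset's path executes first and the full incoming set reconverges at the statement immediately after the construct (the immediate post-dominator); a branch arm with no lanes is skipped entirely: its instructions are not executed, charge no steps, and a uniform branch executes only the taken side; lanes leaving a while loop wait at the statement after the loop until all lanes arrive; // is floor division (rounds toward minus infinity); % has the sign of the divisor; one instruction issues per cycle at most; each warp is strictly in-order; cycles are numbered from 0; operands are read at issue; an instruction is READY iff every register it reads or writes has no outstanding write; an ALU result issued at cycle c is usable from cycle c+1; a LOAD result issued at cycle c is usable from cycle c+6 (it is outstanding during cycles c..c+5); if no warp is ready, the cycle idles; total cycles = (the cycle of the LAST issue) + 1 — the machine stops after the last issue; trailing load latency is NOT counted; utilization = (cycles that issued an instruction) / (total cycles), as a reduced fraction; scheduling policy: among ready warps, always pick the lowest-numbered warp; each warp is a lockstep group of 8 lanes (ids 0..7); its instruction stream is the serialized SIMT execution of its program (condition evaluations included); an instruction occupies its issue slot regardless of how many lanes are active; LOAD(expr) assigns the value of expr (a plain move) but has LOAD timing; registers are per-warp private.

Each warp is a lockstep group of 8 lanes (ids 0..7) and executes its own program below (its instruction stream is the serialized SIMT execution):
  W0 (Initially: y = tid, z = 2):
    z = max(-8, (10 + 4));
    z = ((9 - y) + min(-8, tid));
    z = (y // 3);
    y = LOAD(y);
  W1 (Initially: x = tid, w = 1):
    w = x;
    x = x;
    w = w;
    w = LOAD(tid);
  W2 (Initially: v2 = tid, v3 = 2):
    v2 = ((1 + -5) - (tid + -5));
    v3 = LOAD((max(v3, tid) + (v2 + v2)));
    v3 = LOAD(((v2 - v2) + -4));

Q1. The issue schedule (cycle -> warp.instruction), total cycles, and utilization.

cycle 0: W0.I0
cycle 1: W0.I1
cycle 2: W0.I2
cycle 3: W0.I3
cycle 4: W1.I0
cycle 5: W1.I1
cycle 6: W1.I2
cycle 7: W1.I3
cycle 8: W2.I0
cycle 9: W2.I1
cycle 10: idle
cycle 11: idle
cycle 12: idle
cycle 13: idle
cycle 14: idle
cycle 15: W2.I2

Answer: 16 cycles, utilization 11/16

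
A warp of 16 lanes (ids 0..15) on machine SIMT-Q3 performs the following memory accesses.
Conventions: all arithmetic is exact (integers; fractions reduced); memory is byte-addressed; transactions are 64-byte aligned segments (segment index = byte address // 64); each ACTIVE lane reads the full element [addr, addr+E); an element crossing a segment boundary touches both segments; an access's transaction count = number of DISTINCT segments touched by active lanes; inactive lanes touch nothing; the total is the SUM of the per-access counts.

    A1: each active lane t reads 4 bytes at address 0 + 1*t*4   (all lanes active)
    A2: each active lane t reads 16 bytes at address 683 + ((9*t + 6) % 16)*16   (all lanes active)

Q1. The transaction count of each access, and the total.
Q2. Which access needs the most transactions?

A1: 1 transaction
A2: 5 transactions

Answer: 1,5; total 6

Answer: A2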